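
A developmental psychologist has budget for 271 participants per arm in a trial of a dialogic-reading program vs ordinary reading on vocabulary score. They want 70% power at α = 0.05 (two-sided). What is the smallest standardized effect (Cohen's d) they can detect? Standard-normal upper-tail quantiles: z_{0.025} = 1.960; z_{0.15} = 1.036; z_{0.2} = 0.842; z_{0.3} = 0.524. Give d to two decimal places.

d_min ≈ 0.21

For two independent groups of n = 271 each: d_min = (z_{α/2} + z_β)·√(2/n).
z-sum = 1.960 + 0.524 = 2.484.
d_min = 2.484 × √(2/271) = 2.484 × 0.0859 = 0.213.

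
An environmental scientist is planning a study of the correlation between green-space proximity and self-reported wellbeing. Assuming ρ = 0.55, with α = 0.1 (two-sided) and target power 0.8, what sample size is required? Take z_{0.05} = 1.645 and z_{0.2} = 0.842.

n = 20

Fisher's z: C = ½·ln((1+r)/(1−r)) = ½·ln(3.4444) = 0.6184.
n = ((z_{α/2} + z_β)/C)² + 3.
(1.645 + 0.842) / 0.6184 = 2.487 / 0.6184 = 4.022.
n = 4.022² + 3 = 16.17 + 3 = 19.2.
Round up.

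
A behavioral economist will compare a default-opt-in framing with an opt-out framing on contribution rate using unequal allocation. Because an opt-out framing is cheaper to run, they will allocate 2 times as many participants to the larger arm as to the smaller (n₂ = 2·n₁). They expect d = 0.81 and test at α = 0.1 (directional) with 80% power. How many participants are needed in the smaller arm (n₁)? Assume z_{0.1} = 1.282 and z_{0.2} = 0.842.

With allocation ratio k = n₂/n₁ = 2, Var(x̄₁−x̄₂) = σ²(1/n₁ + 1/(k·n₁)) = σ²·(k+1)/(k·n₁).
So n₁ = (1 + 1/k)·((z_{α} + z_β)/d)² = 1.500 × (2.124/0.81)².
n₁ = 1.500 × 6.88 = 10.3.
Round up: n₁ = 11, giving n₂ = 2 × 11 = 22.

n₁ = 11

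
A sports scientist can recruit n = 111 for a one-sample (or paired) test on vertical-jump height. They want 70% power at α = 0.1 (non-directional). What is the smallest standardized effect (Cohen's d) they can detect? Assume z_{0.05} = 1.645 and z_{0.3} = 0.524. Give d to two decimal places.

For a single sample (or paired design) of n = 111: d_min = (z_{α/2} + z_β)/√n.
z-sum = 1.645 + 0.524 = 2.169.
d_min = 2.169 / √111 = 2.169 / 10.536 = 0.206.

d_min ≈ 0.21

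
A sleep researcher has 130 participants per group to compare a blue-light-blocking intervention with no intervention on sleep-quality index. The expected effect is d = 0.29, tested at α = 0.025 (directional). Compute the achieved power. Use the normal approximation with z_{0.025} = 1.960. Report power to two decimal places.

power ≈ 0.65

For two equal groups, power = Φ(d·√(n/2) − z_{α}).
d·√(n/2) = 0.29 × √(130/2) = 0.29 × 8.062 = 2.338.
z_β = 2.338 − 1.960 = 0.378.
Power = Φ(0.378) = 0.647.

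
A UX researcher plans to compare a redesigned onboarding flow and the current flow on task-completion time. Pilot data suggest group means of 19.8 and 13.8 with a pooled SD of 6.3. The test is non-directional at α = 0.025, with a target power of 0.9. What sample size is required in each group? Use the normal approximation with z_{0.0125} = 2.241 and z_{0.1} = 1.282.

Cohen's d = |M₁ − M₂| / SD_pooled = |19.8 − 13.8| / 6.3 = 6.0 / 6.3 = 0.952.
For two independent groups with equal n: n = 2·((z_{α/2} + z_β) / d)².
z_{α/2} + z_β = 2.241 + 1.282 = 3.523.
n = 2 × (3.523 / 0.952)² = 2 × 3.701² = 2 × 13.69 = 27.4.
Round up to the next whole participant.

n = 28 per group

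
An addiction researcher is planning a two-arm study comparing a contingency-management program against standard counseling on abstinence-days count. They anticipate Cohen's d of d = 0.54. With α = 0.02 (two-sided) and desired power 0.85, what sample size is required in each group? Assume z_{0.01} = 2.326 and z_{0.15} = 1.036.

For two independent groups with equal n: n = 2·((z_{α/2} + z_β) / d)².
z_{α/2} + z_β = 2.326 + 1.036 = 3.362.
n = 2 × (3.362 / 0.54)² = 2 × 6.226² = 2 × 38.76 = 77.5.
Round up to the next whole participant.

n = 78 per group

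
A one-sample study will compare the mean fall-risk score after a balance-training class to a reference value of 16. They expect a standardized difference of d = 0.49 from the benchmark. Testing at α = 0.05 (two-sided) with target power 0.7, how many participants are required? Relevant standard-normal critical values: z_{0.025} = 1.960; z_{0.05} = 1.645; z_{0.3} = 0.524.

For a one-sample test: n = ((z_{α/2} + z_β) / d)².
z_{α/2} + z_β = 1.960 + 0.524 = 2.484.
n = (2.484 / 0.49)² = 5.069² = 25.70.
Round up.

n = 26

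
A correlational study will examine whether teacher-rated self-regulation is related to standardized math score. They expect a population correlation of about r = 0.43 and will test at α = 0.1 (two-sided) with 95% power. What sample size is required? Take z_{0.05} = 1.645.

n = 55

Fisher's z: C = ½·ln((1+r)/(1−r)) = ½·ln(2.5088) = 0.4599.
n = ((z_{α/2} + z_β)/C)² + 3.
(1.645 + 1.645) / 0.4599 = 3.290 / 0.4599 = 7.154.
n = 7.154² + 3 = 51.18 + 3 = 54.2.
Round up.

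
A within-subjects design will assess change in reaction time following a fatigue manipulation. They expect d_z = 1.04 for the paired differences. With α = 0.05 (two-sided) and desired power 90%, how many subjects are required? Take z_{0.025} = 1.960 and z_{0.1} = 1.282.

n = 10 pairs

For a paired (one-sample on differences) test: n = ((z_{α/2} + z_β) / d)².
z_{α/2} + z_β = 1.960 + 1.282 = 3.242.
n = (3.242 / 1.04)² = 3.117² = 9.72.
Round up.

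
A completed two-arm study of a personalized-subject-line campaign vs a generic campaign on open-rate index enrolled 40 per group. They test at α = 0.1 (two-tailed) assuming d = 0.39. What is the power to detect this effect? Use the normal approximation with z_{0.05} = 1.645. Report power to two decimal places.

For two equal groups, power = Φ(d·√(n/2) − z_{α/2}).
d·√(n/2) = 0.39 × √(40/2) = 0.39 × 4.472 = 1.744.
z_β = 1.744 − 1.645 = 0.099.
Power = Φ(0.099) = 0.539.

power ≈ 0.54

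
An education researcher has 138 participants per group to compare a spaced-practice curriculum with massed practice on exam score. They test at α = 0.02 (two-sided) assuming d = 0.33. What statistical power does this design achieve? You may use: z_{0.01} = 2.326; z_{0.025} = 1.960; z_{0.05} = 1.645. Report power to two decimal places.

power ≈ 0.66

For two equal groups, power = Φ(d·√(n/2) − z_{α/2}).
d·√(n/2) = 0.33 × √(138/2) = 0.33 × 8.307 = 2.741.
z_β = 2.741 − 2.326 = 0.415.
Power = Φ(0.415) = 0.661.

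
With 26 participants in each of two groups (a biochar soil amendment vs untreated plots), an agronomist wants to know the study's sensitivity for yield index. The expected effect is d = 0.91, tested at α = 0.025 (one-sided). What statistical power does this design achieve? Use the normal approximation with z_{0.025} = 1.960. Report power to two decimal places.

For two equal groups, power = Φ(d·√(n/2) − z_{α}).
d·√(n/2) = 0.91 × √(26/2) = 0.91 × 3.606 = 3.281.
z_β = 3.281 − 1.960 = 1.321.
Power = Φ(1.321) = 0.907.

power ≈ 0.91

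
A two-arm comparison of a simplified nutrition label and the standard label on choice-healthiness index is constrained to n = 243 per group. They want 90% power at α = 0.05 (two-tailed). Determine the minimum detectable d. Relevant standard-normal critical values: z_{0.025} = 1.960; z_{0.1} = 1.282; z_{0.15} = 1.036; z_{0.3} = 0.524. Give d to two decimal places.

d_min ≈ 0.29

For two independent groups of n = 243 each: d_min = (z_{α/2} + z_β)·√(2/n).
z-sum = 1.960 + 1.282 = 3.242.
d_min = 3.242 × √(2/243) = 3.242 × 0.0907 = 0.294.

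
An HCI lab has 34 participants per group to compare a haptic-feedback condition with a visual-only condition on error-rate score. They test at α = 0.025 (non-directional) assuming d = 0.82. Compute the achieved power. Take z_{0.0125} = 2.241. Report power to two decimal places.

power ≈ 0.87

For two equal groups, power = Φ(d·√(n/2) − z_{α/2}).
d·√(n/2) = 0.82 × √(34/2) = 0.82 × 4.123 = 3.381.
z_β = 3.381 − 2.241 = 1.140.
Power = Φ(1.140) = 0.873.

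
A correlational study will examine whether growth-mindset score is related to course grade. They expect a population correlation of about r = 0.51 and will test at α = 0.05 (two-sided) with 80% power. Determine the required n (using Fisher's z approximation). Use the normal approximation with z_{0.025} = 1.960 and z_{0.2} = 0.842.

n = 28

Fisher's z: C = ½·ln((1+r)/(1−r)) = ½·ln(3.0816) = 0.5627.
n = ((z_{α/2} + z_β)/C)² + 3.
(1.960 + 0.842) / 0.5627 = 2.802 / 0.5627 = 4.980.
n = 4.980² + 3 = 24.80 + 3 = 27.8.
Round up.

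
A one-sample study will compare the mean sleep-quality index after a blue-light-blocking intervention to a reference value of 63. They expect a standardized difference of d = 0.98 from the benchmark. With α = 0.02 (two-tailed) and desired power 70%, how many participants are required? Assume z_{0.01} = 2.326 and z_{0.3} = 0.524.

For a one-sample test: n = ((z_{α/2} + z_β) / d)².
z_{α/2} + z_β = 2.326 + 0.524 = 2.850.
n = (2.850 / 0.98)² = 2.908² = 8.46.
Round up.

n = 9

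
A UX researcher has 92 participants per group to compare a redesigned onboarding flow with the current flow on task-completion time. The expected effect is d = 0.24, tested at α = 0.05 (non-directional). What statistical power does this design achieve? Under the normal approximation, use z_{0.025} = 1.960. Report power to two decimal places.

For two equal groups, power = Φ(d·√(n/2) − z_{α/2}).
d·√(n/2) = 0.24 × √(92/2) = 0.24 × 6.782 = 1.628.
z_β = 1.628 − 1.960 = -0.332.
Power = Φ(-0.332) = 0.370.

power ≈ 0.37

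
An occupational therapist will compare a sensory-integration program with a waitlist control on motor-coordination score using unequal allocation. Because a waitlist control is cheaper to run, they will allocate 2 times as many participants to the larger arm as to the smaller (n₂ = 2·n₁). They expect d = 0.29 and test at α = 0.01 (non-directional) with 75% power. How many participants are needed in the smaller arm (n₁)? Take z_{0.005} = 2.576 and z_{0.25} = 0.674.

n₁ = 189

With allocation ratio k = n₂/n₁ = 2, Var(x̄₁−x̄₂) = σ²(1/n₁ + 1/(k·n₁)) = σ²·(k+1)/(k·n₁).
So n₁ = (1 + 1/k)·((z_{α/2} + z_β)/d)² = 1.500 × (3.250/0.29)².
n₁ = 1.500 × 125.59 = 188.4.
Round up: n₁ = 189, giving n₂ = 2 × 189 = 378.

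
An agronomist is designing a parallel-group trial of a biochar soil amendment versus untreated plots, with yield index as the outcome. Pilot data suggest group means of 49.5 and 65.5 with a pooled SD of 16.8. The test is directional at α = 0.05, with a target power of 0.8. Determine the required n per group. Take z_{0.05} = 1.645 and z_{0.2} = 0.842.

n = 14 per group

Cohen's d = |M₁ − M₂| / SD_pooled = |49.5 − 65.5| / 16.8 = 16.0 / 16.8 = 0.952.
For two independent groups with equal n: n = 2·((z_{α} + z_β) / d)².
z_{α} + z_β = 1.645 + 0.842 = 2.487.
n = 2 × (2.487 / 0.952)² = 2 × 2.612² = 2 × 6.82 = 13.6.
Round up to the next whole participant.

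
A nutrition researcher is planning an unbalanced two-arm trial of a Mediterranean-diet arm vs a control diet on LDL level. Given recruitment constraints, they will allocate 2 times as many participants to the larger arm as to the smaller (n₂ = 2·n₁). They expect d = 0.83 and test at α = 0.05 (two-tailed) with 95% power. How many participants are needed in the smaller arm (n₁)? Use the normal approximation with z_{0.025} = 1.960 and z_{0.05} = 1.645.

n₁ = 29

With allocation ratio k = n₂/n₁ = 2, Var(x̄₁−x̄₂) = σ²(1/n₁ + 1/(k·n₁)) = σ²·(k+1)/(k·n₁).
So n₁ = (1 + 1/k)·((z_{α/2} + z_β)/d)² = 1.500 × (3.605/0.83)².
n₁ = 1.500 × 18.86 = 28.3.
Round up: n₁ = 29, giving n₂ = 2 × 29 = 58.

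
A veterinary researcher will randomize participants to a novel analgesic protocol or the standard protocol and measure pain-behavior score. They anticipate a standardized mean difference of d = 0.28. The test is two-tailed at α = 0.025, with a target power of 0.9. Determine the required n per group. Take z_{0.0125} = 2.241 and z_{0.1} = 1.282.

For two independent groups with equal n: n = 2·((z_{α/2} + z_β) / d)².
z_{α/2} + z_β = 2.241 + 1.282 = 3.523.
n = 2 × (3.523 / 0.28)² = 2 × 12.582² = 2 × 158.31 = 316.6.
Round up to the next whole participant.

n = 317 per group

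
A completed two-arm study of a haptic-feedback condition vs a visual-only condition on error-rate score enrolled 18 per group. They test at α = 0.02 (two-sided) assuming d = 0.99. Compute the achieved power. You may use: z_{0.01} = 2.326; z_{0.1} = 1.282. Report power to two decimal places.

power ≈ 0.74

For two equal groups, power = Φ(d·√(n/2) − z_{α/2}).
d·√(n/2) = 0.99 × √(18/2) = 0.99 × 3.000 = 2.970.
z_β = 2.970 − 2.326 = 0.644.
Power = Φ(0.644) = 0.740.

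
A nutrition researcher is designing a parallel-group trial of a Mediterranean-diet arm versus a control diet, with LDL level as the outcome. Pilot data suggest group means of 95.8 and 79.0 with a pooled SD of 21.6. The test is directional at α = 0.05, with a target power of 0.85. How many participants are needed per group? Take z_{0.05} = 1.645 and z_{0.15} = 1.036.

Cohen's d = |M₁ − M₂| / SD_pooled = |95.8 − 79.0| / 21.6 = 16.8 / 21.6 = 0.778.
For two independent groups with equal n: n = 2·((z_{α} + z_β) / d)².
z_{α} + z_β = 1.645 + 1.036 = 2.681.
n = 2 × (2.681 / 0.778)² = 2 × 3.446² = 2 × 11.88 = 23.8.
Round up to the next whole participant.

n = 24 per group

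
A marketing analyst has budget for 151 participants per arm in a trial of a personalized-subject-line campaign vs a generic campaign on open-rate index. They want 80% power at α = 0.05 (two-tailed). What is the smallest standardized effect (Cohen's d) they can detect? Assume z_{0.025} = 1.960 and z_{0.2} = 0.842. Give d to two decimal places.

For two independent groups of n = 151 each: d_min = (z_{α/2} + z_β)·√(2/n).
z-sum = 1.960 + 0.842 = 2.802.
d_min = 2.802 × √(2/151) = 2.802 × 0.1151 = 0.322.

d_min ≈ 0.32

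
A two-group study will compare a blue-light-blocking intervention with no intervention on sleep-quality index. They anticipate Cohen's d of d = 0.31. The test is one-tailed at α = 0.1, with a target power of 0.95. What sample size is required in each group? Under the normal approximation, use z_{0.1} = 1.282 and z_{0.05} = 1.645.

n = 179 per group

For two independent groups with equal n: n = 2·((z_{α} + z_β) / d)².
z_{α} + z_β = 1.282 + 1.645 = 2.927.
n = 2 × (2.927 / 0.31)² = 2 × 9.442² = 2 × 89.15 = 178.3.
Round up to the next whole participant.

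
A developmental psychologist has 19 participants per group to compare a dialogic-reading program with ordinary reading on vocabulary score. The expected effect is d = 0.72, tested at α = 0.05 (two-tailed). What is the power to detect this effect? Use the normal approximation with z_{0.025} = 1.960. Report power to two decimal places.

power ≈ 0.60

For two equal groups, power = Φ(d·√(n/2) − z_{α/2}).
d·√(n/2) = 0.72 × √(19/2) = 0.72 × 3.082 = 2.219.
z_β = 2.219 − 1.960 = 0.259.
Power = Φ(0.259) = 0.602.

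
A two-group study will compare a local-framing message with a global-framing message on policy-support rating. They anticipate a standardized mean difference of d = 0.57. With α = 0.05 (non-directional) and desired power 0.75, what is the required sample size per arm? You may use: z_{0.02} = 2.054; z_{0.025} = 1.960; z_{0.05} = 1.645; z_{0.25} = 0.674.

n = 43 per group

For two independent groups with equal n: n = 2·((z_{α/2} + z_β) / d)².
z_{α/2} + z_β = 1.960 + 0.674 = 2.634.
n = 2 × (2.634 / 0.57)² = 2 × 4.621² = 2 × 21.35 = 42.7.
Round up to the next whole participant.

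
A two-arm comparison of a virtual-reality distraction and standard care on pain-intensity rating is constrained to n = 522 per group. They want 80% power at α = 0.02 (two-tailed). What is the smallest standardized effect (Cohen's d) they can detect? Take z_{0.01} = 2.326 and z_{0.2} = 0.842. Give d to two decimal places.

d_min ≈ 0.20

For two independent groups of n = 522 each: d_min = (z_{α/2} + z_β)·√(2/n).
z-sum = 2.326 + 0.842 = 3.168.
d_min = 3.168 × √(2/522) = 3.168 × 0.0619 = 0.196.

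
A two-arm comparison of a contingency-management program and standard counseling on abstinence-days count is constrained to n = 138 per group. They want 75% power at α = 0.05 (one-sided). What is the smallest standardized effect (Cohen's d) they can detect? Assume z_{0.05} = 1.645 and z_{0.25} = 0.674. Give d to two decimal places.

For two independent groups of n = 138 each: d_min = (z_{α} + z_β)·√(2/n).
z-sum = 1.645 + 0.674 = 2.319.
d_min = 2.319 × √(2/138) = 2.319 × 0.1204 = 0.279.

d_min ≈ 0.28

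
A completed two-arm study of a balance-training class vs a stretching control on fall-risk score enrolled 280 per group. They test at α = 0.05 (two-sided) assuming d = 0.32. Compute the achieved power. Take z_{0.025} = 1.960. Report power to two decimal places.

For two equal groups, power = Φ(d·√(n/2) − z_{α/2}).
d·√(n/2) = 0.32 × √(280/2) = 0.32 × 11.832 = 3.786.
z_β = 3.786 − 1.960 = 1.826.
Power = Φ(1.826) = 0.966.

power ≈ 0.97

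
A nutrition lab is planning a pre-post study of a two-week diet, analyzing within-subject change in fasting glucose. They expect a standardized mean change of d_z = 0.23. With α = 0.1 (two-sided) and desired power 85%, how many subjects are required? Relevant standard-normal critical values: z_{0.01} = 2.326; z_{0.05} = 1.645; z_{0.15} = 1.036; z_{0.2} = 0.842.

For a paired (one-sample on differences) test: n = ((z_{α/2} + z_β) / d)².
z_{α/2} + z_β = 1.645 + 1.036 = 2.681.
n = (2.681 / 0.23)² = 11.657² = 135.87.
Round up.

n = 136 pairs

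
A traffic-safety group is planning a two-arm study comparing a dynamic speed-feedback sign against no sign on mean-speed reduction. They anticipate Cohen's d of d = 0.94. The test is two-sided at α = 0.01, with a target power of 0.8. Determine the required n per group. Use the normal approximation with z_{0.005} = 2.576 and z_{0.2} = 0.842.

n = 27 per group

For two independent groups with equal n: n = 2·((z_{α/2} + z_β) / d)².
z_{α/2} + z_β = 2.576 + 0.842 = 3.418.
n = 2 × (3.418 / 0.94)² = 2 × 3.636² = 2 × 13.22 = 26.4.
Round up to the next whole participant.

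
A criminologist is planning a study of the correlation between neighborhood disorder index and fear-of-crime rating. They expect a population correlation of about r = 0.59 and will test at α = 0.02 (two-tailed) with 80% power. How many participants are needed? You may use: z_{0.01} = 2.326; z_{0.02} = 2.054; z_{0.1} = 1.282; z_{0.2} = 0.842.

Fisher's z: C = ½·ln((1+r)/(1−r)) = ½·ln(3.8780) = 0.6777.
n = ((z_{α/2} + z_β)/C)² + 3.
(2.326 + 0.842) / 0.6777 = 3.168 / 0.6777 = 4.675.
n = 4.675² + 3 = 21.85 + 3 = 24.9.
Round up.

n = 25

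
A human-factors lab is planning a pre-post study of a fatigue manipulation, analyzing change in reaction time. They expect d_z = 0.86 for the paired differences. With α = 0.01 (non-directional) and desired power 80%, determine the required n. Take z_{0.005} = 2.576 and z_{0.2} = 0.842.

n = 16 pairs

For a paired (one-sample on differences) test: n = ((z_{α/2} + z_β) / d)².
z_{α/2} + z_β = 2.576 + 0.842 = 3.418.
n = (3.418 / 0.86)² = 3.974² = 15.80.
Round up.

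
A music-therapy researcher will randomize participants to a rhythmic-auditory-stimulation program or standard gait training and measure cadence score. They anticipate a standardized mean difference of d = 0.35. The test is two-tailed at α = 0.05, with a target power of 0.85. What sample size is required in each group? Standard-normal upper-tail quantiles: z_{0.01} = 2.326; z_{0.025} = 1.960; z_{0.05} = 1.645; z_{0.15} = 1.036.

For two independent groups with equal n: n = 2·((z_{α/2} + z_β) / d)².
z_{α/2} + z_β = 1.960 + 1.036 = 2.996.
n = 2 × (2.996 / 0.35)² = 2 × 8.560² = 2 × 73.27 = 146.5.
Round up to the next whole participant.

n = 147 per group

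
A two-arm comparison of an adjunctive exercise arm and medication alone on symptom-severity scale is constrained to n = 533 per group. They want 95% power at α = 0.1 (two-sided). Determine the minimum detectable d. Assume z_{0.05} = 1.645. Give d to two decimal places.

d_min ≈ 0.20

For two independent groups of n = 533 each: d_min = (z_{α/2} + z_β)·√(2/n).
z-sum = 1.645 + 1.645 = 3.290.
d_min = 3.290 × √(2/533) = 3.290 × 0.0613 = 0.202.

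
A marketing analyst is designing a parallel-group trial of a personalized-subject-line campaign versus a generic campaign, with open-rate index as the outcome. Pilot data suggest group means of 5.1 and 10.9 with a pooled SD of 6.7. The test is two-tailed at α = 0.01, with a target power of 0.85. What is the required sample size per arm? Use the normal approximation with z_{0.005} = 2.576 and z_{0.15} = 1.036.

n = 35 per group

Cohen's d = |M₁ − M₂| / SD_pooled = |5.1 − 10.9| / 6.7 = 5.8 / 6.7 = 0.866.
For two independent groups with equal n: n = 2·((z_{α/2} + z_β) / d)².
z_{α/2} + z_β = 2.576 + 1.036 = 3.612.
n = 2 × (3.612 / 0.866)² = 2 × 4.171² = 2 × 17.40 = 34.8.
Round up to the next whole participant.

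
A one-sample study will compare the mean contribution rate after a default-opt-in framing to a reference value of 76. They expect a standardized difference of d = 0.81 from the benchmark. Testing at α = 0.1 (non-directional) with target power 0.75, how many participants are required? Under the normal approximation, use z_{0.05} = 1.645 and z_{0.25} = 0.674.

n = 9

For a one-sample test: n = ((z_{α/2} + z_β) / d)².
z_{α/2} + z_β = 1.645 + 0.674 = 2.319.
n = (2.319 / 0.81)² = 2.863² = 8.20.
Round up.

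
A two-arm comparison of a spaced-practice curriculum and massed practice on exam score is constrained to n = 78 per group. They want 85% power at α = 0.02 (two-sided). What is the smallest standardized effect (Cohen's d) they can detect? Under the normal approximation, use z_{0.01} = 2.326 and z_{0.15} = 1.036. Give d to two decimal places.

For two independent groups of n = 78 each: d_min = (z_{α/2} + z_β)·√(2/n).
z-sum = 2.326 + 1.036 = 3.362.
d_min = 3.362 × √(2/78) = 3.362 × 0.1601 = 0.538.

d_min ≈ 0.54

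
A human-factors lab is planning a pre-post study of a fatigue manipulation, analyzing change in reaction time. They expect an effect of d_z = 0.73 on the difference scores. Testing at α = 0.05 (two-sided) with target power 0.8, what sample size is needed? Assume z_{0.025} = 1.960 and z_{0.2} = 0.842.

n = 15 pairs

For a paired (one-sample on differences) test: n = ((z_{α/2} + z_β) / d)².
z_{α/2} + z_β = 1.960 + 0.842 = 2.802.
n = (2.802 / 0.73)² = 3.838² = 14.73.
Round up.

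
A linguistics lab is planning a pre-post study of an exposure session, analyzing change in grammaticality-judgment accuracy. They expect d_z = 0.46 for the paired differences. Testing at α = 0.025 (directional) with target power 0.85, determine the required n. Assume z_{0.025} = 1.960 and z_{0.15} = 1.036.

n = 43 pairs

For a paired (one-sample on differences) test: n = ((z_{α} + z_β) / d)².
z_{α} + z_β = 1.960 + 1.036 = 2.996.
n = (2.996 / 0.46)² = 6.513² = 42.42.
Round up.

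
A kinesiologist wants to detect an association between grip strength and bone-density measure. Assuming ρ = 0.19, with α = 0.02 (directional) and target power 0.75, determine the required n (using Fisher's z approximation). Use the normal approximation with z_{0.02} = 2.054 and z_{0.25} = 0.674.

n = 205

Fisher's z: C = ½·ln((1+r)/(1−r)) = ½·ln(1.4691) = 0.1923.
n = ((z_{α} + z_β)/C)² + 3.
(2.054 + 0.674) / 0.1923 = 2.728 / 0.1923 = 14.186.
n = 14.186² + 3 = 201.25 + 3 = 204.2.
Round up.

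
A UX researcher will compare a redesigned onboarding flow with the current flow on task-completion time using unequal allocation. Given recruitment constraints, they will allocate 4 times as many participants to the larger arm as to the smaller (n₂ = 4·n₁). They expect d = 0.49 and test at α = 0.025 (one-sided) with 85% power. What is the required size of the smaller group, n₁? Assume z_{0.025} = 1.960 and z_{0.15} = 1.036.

With allocation ratio k = n₂/n₁ = 4, Var(x̄₁−x̄₂) = σ²(1/n₁ + 1/(k·n₁)) = σ²·(k+1)/(k·n₁).
So n₁ = (1 + 1/k)·((z_{α} + z_β)/d)² = 1.250 × (2.996/0.49)².
n₁ = 1.250 × 37.38 = 46.7.
Round up: n₁ = 47, giving n₂ = 4 × 47 = 188.

n₁ = 47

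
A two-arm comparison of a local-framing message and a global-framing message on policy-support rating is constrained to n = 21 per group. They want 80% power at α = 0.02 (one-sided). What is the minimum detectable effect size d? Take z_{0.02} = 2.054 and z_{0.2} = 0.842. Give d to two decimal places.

d_min ≈ 0.89

For two independent groups of n = 21 each: d_min = (z_{α} + z_β)·√(2/n).
z-sum = 2.054 + 0.842 = 2.896.
d_min = 2.896 × √(2/21) = 2.896 × 0.3086 = 0.894.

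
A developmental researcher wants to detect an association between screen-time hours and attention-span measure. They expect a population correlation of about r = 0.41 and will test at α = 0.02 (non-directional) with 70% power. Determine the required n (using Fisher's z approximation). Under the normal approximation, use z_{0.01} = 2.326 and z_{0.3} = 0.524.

n = 46

Fisher's z: C = ½·ln((1+r)/(1−r)) = ½·ln(2.3898) = 0.4356.
n = ((z_{α/2} + z_β)/C)² + 3.
(2.326 + 0.524) / 0.4356 = 2.850 / 0.4356 = 6.543.
n = 6.543² + 3 = 42.81 + 3 = 45.8.
Round up.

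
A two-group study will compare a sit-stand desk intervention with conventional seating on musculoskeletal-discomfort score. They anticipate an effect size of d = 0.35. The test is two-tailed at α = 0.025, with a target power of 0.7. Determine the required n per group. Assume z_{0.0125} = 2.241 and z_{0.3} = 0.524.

n = 125 per group

For two independent groups with equal n: n = 2·((z_{α/2} + z_β) / d)².
z_{α/2} + z_β = 2.241 + 0.524 = 2.765.
n = 2 × (2.765 / 0.35)² = 2 × 7.900² = 2 × 62.41 = 124.8.
Round up to the next whole participant.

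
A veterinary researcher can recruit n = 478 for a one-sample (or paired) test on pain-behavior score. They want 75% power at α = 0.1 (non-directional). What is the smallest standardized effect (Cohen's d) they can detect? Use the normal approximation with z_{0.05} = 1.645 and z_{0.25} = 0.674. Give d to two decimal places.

For a single sample (or paired design) of n = 478: d_min = (z_{α/2} + z_β)/√n.
z-sum = 1.645 + 0.674 = 2.319.
d_min = 2.319 / √478 = 2.319 / 21.863 = 0.106.

d_min ≈ 0.11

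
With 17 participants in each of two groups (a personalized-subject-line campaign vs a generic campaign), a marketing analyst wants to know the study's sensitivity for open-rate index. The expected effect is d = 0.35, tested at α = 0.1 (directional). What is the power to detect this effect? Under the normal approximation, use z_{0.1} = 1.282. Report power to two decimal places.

power ≈ 0.40

For two equal groups, power = Φ(d·√(n/2) − z_{α}).
d·√(n/2) = 0.35 × √(17/2) = 0.35 × 2.915 = 1.020.
z_β = 1.020 − 1.282 = -0.262.
Power = Φ(-0.262) = 0.397.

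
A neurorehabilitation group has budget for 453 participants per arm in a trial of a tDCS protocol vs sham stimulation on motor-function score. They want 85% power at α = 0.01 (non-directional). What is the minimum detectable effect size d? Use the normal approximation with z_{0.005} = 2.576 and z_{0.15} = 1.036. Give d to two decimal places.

For two independent groups of n = 453 each: d_min = (z_{α/2} + z_β)·√(2/n).
z-sum = 2.576 + 1.036 = 3.612.
d_min = 3.612 × √(2/453) = 3.612 × 0.0664 = 0.240.

d_min ≈ 0.24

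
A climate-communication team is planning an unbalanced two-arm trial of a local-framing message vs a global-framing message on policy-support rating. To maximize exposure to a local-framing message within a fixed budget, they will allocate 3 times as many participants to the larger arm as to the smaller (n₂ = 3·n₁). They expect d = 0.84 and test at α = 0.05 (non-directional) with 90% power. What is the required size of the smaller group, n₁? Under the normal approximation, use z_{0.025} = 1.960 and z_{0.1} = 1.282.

With allocation ratio k = n₂/n₁ = 3, Var(x̄₁−x̄₂) = σ²(1/n₁ + 1/(k·n₁)) = σ²·(k+1)/(k·n₁).
So n₁ = (1 + 1/k)·((z_{α/2} + z_β)/d)² = 1.333 × (3.242/0.84)².
n₁ = 1.333 × 14.90 = 19.9.
Round up: n₁ = 20, giving n₂ = 3 × 20 = 60.

n₁ = 20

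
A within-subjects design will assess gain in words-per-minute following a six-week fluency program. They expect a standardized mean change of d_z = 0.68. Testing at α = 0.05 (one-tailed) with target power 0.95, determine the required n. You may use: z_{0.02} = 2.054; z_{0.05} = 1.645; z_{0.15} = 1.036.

n = 24 pairs

For a paired (one-sample on differences) test: n = ((z_{α} + z_β) / d)².
z_{α} + z_β = 1.645 + 1.645 = 3.290.
n = (3.290 / 0.68)² = 4.838² = 23.41.
Round up.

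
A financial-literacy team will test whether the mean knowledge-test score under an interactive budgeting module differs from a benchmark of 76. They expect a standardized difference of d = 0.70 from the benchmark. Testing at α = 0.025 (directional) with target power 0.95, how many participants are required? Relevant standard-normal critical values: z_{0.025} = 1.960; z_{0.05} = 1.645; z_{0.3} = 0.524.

For a one-sample test: n = ((z_{α} + z_β) / d)².
z_{α} + z_β = 1.960 + 1.645 = 3.605.
n = (3.605 / 0.70)² = 5.150² = 26.52.
Round up.

n = 27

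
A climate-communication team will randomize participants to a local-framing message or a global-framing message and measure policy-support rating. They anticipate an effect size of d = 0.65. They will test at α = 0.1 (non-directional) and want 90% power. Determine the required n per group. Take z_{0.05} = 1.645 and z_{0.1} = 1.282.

n = 41 per group

For two independent groups with equal n: n = 2·((z_{α/2} + z_β) / d)².
z_{α/2} + z_β = 1.645 + 1.282 = 2.927.
n = 2 × (2.927 / 0.65)² = 2 × 4.503² = 2 × 20.28 = 40.6.
Round up to the next whole participant.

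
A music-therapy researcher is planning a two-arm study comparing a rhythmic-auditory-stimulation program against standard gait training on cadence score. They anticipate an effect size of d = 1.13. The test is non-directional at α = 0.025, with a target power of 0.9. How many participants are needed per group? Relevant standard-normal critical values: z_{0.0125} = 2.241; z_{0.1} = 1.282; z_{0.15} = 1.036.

n = 20 per group

For two independent groups with equal n: n = 2·((z_{α/2} + z_β) / d)².
z_{α/2} + z_β = 2.241 + 1.282 = 3.523.
n = 2 × (3.523 / 1.13)² = 2 × 3.118² = 2 × 9.72 = 19.4.
Round up to the next whole participant.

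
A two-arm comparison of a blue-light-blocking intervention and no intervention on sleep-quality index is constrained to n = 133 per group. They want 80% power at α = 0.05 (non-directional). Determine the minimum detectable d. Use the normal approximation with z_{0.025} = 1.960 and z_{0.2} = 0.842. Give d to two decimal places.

d_min ≈ 0.34

For two independent groups of n = 133 each: d_min = (z_{α/2} + z_β)·√(2/n).
z-sum = 1.960 + 0.842 = 2.802.
d_min = 2.802 × √(2/133) = 2.802 × 0.1226 = 0.344.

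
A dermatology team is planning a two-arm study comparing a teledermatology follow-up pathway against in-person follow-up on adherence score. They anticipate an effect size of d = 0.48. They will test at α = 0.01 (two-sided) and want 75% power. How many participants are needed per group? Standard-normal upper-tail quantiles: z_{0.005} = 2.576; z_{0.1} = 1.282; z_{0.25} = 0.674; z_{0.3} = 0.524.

n = 92 per group

For two independent groups with equal n: n = 2·((z_{α/2} + z_β) / d)².
z_{α/2} + z_β = 2.576 + 0.674 = 3.250.
n = 2 × (3.250 / 0.48)² = 2 × 6.771² = 2 × 45.84 = 91.7.
Round up to the next whole participant.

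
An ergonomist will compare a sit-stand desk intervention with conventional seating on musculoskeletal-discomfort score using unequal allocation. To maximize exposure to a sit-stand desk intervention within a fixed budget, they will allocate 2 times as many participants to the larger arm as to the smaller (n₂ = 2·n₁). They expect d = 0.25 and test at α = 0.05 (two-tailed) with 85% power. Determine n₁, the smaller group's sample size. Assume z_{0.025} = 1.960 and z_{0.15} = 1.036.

n₁ = 216

With allocation ratio k = n₂/n₁ = 2, Var(x̄₁−x̄₂) = σ²(1/n₁ + 1/(k·n₁)) = σ²·(k+1)/(k·n₁).
So n₁ = (1 + 1/k)·((z_{α/2} + z_β)/d)² = 1.500 × (2.996/0.25)².
n₁ = 1.500 × 143.62 = 215.4.
Round up: n₁ = 216, giving n₂ = 2 × 216 = 432.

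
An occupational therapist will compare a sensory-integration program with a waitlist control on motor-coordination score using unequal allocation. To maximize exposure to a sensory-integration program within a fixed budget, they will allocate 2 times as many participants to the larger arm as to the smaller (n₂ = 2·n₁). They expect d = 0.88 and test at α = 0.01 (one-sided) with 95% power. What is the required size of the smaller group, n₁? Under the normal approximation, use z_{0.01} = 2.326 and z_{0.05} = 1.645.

With allocation ratio k = n₂/n₁ = 2, Var(x̄₁−x̄₂) = σ²(1/n₁ + 1/(k·n₁)) = σ²·(k+1)/(k·n₁).
So n₁ = (1 + 1/k)·((z_{α} + z_β)/d)² = 1.500 × (3.971/0.88)².
n₁ = 1.500 × 20.36 = 30.5.
Round up: n₁ = 31, giving n₂ = 2 × 31 = 62.

n₁ = 31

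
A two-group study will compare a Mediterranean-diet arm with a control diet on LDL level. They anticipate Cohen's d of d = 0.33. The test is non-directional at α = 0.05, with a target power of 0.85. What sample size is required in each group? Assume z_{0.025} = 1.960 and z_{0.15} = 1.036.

n = 165 per group

For two independent groups with equal n: n = 2·((z_{α/2} + z_β) / d)².
z_{α/2} + z_β = 1.960 + 1.036 = 2.996.
n = 2 × (2.996 / 0.33)² = 2 × 9.079² = 2 × 82.42 = 164.8.
Round up to the next whole participant.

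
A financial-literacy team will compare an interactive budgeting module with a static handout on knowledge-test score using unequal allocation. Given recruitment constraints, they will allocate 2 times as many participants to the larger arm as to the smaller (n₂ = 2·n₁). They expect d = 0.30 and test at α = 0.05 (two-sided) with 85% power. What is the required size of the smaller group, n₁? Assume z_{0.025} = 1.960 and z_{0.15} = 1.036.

With allocation ratio k = n₂/n₁ = 2, Var(x̄₁−x̄₂) = σ²(1/n₁ + 1/(k·n₁)) = σ²·(k+1)/(k·n₁).
So n₁ = (1 + 1/k)·((z_{α/2} + z_β)/d)² = 1.500 × (2.996/0.30)².
n₁ = 1.500 × 99.73 = 149.6.
Round up: n₁ = 150, giving n₂ = 2 × 150 = 300.

n₁ = 150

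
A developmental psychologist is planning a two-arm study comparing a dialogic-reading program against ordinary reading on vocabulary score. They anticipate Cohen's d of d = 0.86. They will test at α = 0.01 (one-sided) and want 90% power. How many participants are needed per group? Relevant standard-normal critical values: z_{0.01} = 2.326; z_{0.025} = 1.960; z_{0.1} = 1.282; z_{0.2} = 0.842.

n = 36 per group

For two independent groups with equal n: n = 2·((z_{α} + z_β) / d)².
z_{α} + z_β = 2.326 + 1.282 = 3.608.
n = 2 × (3.608 / 0.86)² = 2 × 4.195² = 2 × 17.60 = 35.2.
Round up to the next whole participant.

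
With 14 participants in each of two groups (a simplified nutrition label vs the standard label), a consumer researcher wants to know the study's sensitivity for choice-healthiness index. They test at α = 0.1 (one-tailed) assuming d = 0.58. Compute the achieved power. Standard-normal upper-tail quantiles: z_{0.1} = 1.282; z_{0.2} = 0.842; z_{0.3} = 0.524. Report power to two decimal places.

power ≈ 0.60

For two equal groups, power = Φ(d·√(n/2) − z_{α}).
d·√(n/2) = 0.58 × √(14/2) = 0.58 × 2.646 = 1.535.
z_β = 1.535 − 1.282 = 0.253.
Power = Φ(0.253) = 0.600.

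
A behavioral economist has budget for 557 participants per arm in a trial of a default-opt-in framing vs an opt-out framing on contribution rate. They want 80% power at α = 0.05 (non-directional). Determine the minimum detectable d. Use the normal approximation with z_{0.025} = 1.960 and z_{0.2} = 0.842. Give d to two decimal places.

d_min ≈ 0.17

For two independent groups of n = 557 each: d_min = (z_{α/2} + z_β)·√(2/n).
z-sum = 1.960 + 0.842 = 2.802.
d_min = 2.802 × √(2/557) = 2.802 × 0.0599 = 0.168.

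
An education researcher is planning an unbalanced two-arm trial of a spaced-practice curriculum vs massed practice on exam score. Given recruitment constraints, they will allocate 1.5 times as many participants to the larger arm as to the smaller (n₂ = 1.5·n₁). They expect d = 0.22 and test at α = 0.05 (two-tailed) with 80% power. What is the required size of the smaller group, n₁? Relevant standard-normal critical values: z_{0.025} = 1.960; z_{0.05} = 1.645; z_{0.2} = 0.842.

n₁ = 271

With allocation ratio k = n₂/n₁ = 1.5, Var(x̄₁−x̄₂) = σ²(1/n₁ + 1/(k·n₁)) = σ²·(k+1)/(k·n₁).
So n₁ = (1 + 1/k)·((z_{α/2} + z_β)/d)² = 1.667 × (2.802/0.22)².
n₁ = 1.667 × 162.21 = 270.4.
Round up: n₁ = 271, giving n₂ = ⌈1.5 × 271⌉ = ⌈406.5⌉ = 407.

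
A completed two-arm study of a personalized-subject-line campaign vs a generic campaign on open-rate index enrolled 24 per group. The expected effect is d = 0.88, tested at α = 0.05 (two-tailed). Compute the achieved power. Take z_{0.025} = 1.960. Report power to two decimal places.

For two equal groups, power = Φ(d·√(n/2) − z_{α/2}).
d·√(n/2) = 0.88 × √(24/2) = 0.88 × 3.464 = 3.048.
z_β = 3.048 − 1.960 = 1.088.
Power = Φ(1.088) = 0.862.

power ≈ 0.86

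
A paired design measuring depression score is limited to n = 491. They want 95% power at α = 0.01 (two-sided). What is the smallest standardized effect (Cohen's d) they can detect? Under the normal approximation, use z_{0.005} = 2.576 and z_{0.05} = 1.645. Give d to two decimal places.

d_min ≈ 0.19

For a single sample (or paired design) of n = 491: d_min = (z_{α/2} + z_β)/√n.
z-sum = 2.576 + 1.645 = 4.221.
d_min = 4.221 / √491 = 4.221 / 22.159 = 0.190.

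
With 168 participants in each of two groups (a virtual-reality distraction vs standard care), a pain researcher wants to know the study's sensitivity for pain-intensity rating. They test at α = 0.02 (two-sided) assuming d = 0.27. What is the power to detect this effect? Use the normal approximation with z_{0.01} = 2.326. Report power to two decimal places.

For two equal groups, power = Φ(d·√(n/2) − z_{α/2}).
d·√(n/2) = 0.27 × √(168/2) = 0.27 × 9.165 = 2.475.
z_β = 2.475 − 2.326 = 0.149.
Power = Φ(0.149) = 0.559.

power ≈ 0.56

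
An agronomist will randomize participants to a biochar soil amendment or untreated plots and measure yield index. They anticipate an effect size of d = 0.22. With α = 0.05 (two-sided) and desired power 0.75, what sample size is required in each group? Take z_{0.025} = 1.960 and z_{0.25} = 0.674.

n = 287 per group

For two independent groups with equal n: n = 2·((z_{α/2} + z_β) / d)².
z_{α/2} + z_β = 1.960 + 0.674 = 2.634.
n = 2 × (2.634 / 0.22)² = 2 × 11.973² = 2 × 143.35 = 286.7.
Round up to the next whole participant.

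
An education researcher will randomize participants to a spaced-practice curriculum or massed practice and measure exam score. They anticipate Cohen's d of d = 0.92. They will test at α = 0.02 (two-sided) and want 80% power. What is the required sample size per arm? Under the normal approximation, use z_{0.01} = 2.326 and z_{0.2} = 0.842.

n = 24 per group

For two independent groups with equal n: n = 2·((z_{α/2} + z_β) / d)².
z_{α/2} + z_β = 2.326 + 0.842 = 3.168.
n = 2 × (3.168 / 0.92)² = 2 × 3.443² = 2 × 11.86 = 23.7.
Round up to the next whole participant.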